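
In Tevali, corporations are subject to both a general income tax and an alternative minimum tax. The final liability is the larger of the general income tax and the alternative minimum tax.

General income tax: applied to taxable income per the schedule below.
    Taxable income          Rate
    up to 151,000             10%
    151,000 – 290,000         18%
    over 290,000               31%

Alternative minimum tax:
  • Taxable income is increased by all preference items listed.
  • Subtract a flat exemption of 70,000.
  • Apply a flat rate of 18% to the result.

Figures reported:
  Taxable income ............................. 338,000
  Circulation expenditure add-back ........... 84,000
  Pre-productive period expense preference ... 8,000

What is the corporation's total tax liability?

General income tax:
  151,000 × 10% = 15,100
  139,000 × 18% = 25,020
  48,000 × 31% = 14,880
  → 55,000

Alternative minimum tax:
  Adjusted income: 338,000 + 84,000 + 8,000 = 430,000
  Less exemption 70,000 → base 360,000
  360,000 × 18% = 64,800

64,800 > 55,000, so the alternative minimum tax is the binding amount.

64,800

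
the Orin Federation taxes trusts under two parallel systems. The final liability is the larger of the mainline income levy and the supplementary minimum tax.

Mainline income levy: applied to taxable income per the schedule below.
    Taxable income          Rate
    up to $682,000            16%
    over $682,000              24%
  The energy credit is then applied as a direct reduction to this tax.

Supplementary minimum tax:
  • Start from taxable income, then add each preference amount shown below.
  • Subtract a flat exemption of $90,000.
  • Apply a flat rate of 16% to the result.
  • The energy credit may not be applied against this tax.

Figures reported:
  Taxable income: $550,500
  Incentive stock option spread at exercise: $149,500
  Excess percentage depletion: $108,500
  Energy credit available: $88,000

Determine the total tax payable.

Supplementary minimum tax:
  Adjusted income: $550,500 + $149,500 + $108,500 = $808,500
  Less exemption $90,000 → base $718,500
  $718,500 × 16% = $114,960

Mainline income levy:
  $550,500 × 16% = $88,080
  Less energy credit $88,000 → $80

$114,960 > $80, so the supplementary minimum tax is the binding amount.

$114,960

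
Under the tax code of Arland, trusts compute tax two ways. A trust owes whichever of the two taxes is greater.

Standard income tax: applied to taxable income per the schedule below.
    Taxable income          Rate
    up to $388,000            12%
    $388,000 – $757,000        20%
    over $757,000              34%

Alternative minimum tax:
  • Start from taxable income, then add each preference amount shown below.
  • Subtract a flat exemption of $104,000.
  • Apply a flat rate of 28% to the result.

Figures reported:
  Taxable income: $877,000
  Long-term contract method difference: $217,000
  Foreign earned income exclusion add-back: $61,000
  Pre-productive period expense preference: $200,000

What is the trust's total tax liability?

Standard income tax:
  $388,000 × 12% = $46,560
  $369,000 × 20% = $73,800
  $120,000 × 34% = $40,800
  → $161,160

Alternative minimum tax:
  Adjusted income: $877,000 + $217,000 + $61,000 + $200,000 = $1,355,000
  Less exemption $104,000 → base $1,251,000
  $1,251,000 × 28% = $350,280

$350,280 > $161,160, so the alternative minimum tax is the binding amount.

$350,280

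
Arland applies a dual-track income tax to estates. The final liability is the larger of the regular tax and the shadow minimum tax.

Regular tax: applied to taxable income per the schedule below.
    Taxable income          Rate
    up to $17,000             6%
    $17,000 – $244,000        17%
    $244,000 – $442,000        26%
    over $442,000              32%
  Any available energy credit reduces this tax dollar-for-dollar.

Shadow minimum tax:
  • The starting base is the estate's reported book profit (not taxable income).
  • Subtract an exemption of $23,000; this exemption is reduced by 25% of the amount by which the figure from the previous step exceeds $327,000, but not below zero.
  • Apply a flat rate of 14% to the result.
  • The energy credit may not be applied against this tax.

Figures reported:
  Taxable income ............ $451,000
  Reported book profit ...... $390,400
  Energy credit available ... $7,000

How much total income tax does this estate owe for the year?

Regular tax:
  $17,000 × 6% = $1,020
  $227,000 × 17% = $38,590
  $198,000 × 26% = $51,480
  $9,000 × 32% = $2,880
  → $93,970
  Less energy credit $7,000 → $86,970

Shadow minimum tax:
  Base (reported book profit): $390,400
  Exemption: $23,000 − 25% × ($390,400 − $327,000) = $23,000 − $15,850 = $7,150
  Base: $390,400 − $7,150 = $383,250
  $383,250 × 14% = $53,655

$86,970 > $53,655, so the regular tax governs.

$86,970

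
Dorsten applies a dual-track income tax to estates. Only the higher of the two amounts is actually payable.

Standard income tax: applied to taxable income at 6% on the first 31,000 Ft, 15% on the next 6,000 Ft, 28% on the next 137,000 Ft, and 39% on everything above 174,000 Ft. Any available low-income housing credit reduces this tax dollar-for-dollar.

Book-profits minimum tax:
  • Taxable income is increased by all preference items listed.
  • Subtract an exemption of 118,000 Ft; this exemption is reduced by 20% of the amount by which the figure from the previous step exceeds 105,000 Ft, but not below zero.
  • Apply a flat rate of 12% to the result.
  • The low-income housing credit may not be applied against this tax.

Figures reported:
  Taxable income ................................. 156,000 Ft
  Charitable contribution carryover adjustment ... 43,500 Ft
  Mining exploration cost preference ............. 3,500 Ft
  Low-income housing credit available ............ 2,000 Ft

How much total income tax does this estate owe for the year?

34,080 Ft

Book-profits minimum tax:
  Adjusted income: 156,000 Ft + 43,500 Ft + 3,500 Ft = 203,000 Ft
  Exemption: 118,000 Ft − 20% × (203,000 Ft − 105,000 Ft) = 118,000 Ft − 19,600 Ft = 98,400 Ft
  Base: 203,000 Ft − 98,400 Ft = 104,600 Ft
  104,600 Ft × 12% = 12,552 Ft

Standard income tax:
  31,000 Ft × 6% = 1,860 Ft
  6,000 Ft × 15% = 900 Ft
  119,000 Ft × 28% = 33,320 Ft
  → 36,080 Ft
  Less low-income housing credit 2,000 Ft → 34,080 Ft

34,080 Ft > 12,552 Ft, so the standard income tax governs.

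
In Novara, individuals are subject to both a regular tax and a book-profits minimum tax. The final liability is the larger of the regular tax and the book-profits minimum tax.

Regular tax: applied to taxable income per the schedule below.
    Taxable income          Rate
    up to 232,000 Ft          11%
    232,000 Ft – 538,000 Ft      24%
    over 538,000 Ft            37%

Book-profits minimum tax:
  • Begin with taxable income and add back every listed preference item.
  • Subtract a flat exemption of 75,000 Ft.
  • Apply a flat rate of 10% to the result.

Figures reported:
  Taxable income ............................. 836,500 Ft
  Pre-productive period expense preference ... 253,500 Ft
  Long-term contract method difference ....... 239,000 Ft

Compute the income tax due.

Book-profits minimum tax:
  Adjusted income: 836,500 Ft + 253,500 Ft + 239,000 Ft = 1,329,000 Ft
  Less exemption 75,000 Ft → base 1,254,000 Ft
  1,254,000 Ft × 10% = 125,400 Ft

Regular tax:
  232,000 Ft × 11% = 25,520 Ft
  306,000 Ft × 24% = 73,440 Ft
  298,500 Ft × 37% = 110,445 Ft
  → 209,405 Ft

209,405 Ft > 125,400 Ft, so the regular tax governs.

209,405 Ft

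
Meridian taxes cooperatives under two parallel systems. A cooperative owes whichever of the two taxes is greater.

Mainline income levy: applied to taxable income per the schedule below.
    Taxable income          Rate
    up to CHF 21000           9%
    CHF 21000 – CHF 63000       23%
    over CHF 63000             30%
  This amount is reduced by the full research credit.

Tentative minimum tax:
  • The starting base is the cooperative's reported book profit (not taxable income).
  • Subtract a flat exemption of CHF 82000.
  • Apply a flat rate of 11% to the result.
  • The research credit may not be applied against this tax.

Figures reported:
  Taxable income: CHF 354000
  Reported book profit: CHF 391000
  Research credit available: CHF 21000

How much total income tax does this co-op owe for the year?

CHF 77850

Mainline income levy:
  CHF 21000 × 9% = CHF 1890
  CHF 42000 × 23% = CHF 9660
  CHF 291000 × 30% = CHF 87300
  → CHF 98850
  Less research credit CHF 21000 → CHF 77850

Tentative minimum tax:
  Base (reported book profit): CHF 391000
  Less exemption CHF 82000 → base CHF 309000
  CHF 309000 × 11% = CHF 33990

CHF 77850 > CHF 33990, so the mainline income levy governs.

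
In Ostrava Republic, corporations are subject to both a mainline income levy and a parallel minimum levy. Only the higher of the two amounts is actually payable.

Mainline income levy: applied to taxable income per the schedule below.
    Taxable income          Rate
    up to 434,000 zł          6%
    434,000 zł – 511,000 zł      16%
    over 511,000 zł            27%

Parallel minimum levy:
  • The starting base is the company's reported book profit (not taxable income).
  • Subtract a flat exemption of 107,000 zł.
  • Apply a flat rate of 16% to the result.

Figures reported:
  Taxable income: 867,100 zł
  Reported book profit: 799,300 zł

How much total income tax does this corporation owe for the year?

Mainline income levy:
  434,000 zł × 6% = 26,040 zł
  77,000 zł × 16% = 12,320 zł
  356,100 zł × 27% = 96,147 zł
  → 134,507 zł

Parallel minimum levy:
  Base (reported book profit): 799,300 zł
  Less exemption 107,000 zł → base 692,300 zł
  692,300 zł × 16% = 110,768 zł

134,507 zł > 110,768 zł, so the mainline income levy governs.

134,507 zł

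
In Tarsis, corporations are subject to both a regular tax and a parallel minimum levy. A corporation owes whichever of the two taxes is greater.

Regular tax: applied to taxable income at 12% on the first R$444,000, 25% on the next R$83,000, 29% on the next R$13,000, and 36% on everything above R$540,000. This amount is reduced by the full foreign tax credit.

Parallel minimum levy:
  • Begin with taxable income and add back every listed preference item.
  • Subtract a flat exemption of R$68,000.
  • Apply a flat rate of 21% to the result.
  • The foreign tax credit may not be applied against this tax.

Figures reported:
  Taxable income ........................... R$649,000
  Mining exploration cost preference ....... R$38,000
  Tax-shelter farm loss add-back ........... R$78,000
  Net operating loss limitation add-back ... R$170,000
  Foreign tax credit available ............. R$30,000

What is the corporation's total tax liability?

Parallel minimum levy:
  Adjusted income: R$649,000 + R$38,000 + R$78,000 + R$170,000 = R$935,000
  Less exemption R$68,000 → base R$867,000
  R$867,000 × 21% = R$182,070

Regular tax:
  R$444,000 × 12% = R$53,280
  R$83,000 × 25% = R$20,750
  R$13,000 × 29% = R$3,770
  R$109,000 × 36% = R$39,240
  → R$117,040
  Less foreign tax credit R$30,000 → R$87,040

R$182,070 > R$87,040, so the parallel minimum levy is the binding amount.

R$182,070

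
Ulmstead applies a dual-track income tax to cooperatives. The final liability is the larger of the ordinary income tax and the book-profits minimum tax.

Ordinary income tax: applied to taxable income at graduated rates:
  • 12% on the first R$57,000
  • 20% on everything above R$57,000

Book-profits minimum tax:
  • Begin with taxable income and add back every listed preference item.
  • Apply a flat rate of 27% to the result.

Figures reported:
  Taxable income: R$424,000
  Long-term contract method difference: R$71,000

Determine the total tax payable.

R$133,650

Ordinary income tax:
  R$57,000 × 12% = R$6,840
  R$367,000 × 20% = R$73,400
  → R$80,240

Book-profits minimum tax:
  Adjusted income: R$424,000 + R$71,000 = R$495,000
  R$495,000 × 27% = R$133,650

R$133,650 > R$80,240, so the book-profits minimum tax is the binding amount.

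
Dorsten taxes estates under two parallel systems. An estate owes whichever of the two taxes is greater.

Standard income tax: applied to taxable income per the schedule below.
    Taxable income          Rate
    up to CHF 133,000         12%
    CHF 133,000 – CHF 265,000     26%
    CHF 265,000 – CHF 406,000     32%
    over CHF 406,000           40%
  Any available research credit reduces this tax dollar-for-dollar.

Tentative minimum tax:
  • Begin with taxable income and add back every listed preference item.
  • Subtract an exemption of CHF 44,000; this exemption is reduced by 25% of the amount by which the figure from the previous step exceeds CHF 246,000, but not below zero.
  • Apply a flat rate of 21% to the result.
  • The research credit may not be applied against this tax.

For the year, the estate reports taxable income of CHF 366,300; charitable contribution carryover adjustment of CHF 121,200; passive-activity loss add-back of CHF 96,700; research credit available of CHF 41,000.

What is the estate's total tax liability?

Tentative minimum tax:
  Adjusted income: CHF 366,300 + CHF 121,200 + CHF 96,700 = CHF 584,200
  Exemption: 25% × (CHF 584,200 − CHF 246,000) = CHF 84,550 ≥ CHF 44,000, so the exemption is fully phased out
  Base: CHF 584,200 − CHF 0 = CHF 584,200
  CHF 584,200 × 21% = CHF 122,682

Standard income tax:
  CHF 133,000 × 12% = CHF 15,960
  CHF 132,000 × 26% = CHF 34,320
  CHF 101,300 × 32% = CHF 32,416
  → CHF 82,696
  Less research credit CHF 41,000 → CHF 41,696

CHF 122,682 > CHF 41,696, so the tentative minimum tax is the binding amount.

CHF 122,682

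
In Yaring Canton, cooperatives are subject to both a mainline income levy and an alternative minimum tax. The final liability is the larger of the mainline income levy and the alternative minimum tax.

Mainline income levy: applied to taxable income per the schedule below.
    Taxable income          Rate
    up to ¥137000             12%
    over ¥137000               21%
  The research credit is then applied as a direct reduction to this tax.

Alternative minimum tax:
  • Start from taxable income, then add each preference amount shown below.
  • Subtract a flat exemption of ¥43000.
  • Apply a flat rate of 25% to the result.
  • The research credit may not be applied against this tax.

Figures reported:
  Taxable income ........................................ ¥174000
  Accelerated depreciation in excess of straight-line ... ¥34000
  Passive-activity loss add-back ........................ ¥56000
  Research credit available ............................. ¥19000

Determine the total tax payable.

¥55250

Mainline income levy:
  ¥137000 × 12% = ¥16440
  ¥37000 × 21% = ¥7770
  → ¥24210
  Less research credit ¥19000 → ¥5210

Alternative minimum tax:
  Adjusted income: ¥174000 + ¥34000 + ¥56000 = ¥264000
  Less exemption ¥43000 → base ¥221000
  ¥221000 × 25% = ¥55250

¥55250 > ¥5210, so the alternative minimum tax is the binding amount.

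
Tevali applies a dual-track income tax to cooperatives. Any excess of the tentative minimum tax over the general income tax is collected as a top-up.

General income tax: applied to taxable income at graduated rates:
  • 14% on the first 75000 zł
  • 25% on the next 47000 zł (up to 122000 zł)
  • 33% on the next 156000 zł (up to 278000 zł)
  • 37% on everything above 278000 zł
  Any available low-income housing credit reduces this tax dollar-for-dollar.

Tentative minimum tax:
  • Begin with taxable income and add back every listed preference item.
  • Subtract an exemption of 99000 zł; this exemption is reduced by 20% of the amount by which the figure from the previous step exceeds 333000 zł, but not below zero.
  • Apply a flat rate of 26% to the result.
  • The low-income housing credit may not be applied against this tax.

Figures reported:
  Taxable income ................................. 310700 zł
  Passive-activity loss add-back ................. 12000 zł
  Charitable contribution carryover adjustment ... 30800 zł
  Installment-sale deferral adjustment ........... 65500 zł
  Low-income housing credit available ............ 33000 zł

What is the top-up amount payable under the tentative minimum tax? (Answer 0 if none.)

General income tax:
  75000 zł × 14% = 10500 zł
  47000 zł × 25% = 11750 zł
  156000 zł × 33% = 51480 zł
  32700 zł × 37% = 12099 zł
  → 85829 zł
  Less low-income housing credit 33000 zł → 52829 zł

Tentative minimum tax:
  Adjusted income: 310700 zł + 12000 zł + 30800 zł + 65500 zł = 419000 zł
  Exemption: 99000 zł − 20% × (419000 zł − 333000 zł) = 99000 zł − 17200 zł = 81800 zł
  Base: 419000 zł − 81800 zł = 337200 zł
  337200 zł × 26% = 87672 zł

Excess of tentative minimum tax over general income tax: 87672 zł − 52829 zł = 34843 zł.

34843 zł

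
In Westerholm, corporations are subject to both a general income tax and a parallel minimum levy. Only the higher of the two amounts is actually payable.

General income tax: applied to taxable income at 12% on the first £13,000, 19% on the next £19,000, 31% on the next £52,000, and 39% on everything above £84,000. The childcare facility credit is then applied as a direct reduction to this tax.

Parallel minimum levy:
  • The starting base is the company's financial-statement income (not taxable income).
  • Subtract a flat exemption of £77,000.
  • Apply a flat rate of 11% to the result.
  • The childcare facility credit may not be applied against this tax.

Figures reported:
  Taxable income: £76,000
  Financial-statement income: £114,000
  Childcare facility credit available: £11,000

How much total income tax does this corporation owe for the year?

£7,810

General income tax:
  £13,000 × 12% = £1,560
  £19,000 × 19% = £3,610
  £44,000 × 31% = £13,640
  → £18,810
  Less childcare facility credit £11,000 → £7,810

Parallel minimum levy:
  Base (financial-statement income): £114,000
  Less exemption £77,000 → base £37,000
  £37,000 × 11% = £4,070

£7,810 > £4,070, so the general income tax governs.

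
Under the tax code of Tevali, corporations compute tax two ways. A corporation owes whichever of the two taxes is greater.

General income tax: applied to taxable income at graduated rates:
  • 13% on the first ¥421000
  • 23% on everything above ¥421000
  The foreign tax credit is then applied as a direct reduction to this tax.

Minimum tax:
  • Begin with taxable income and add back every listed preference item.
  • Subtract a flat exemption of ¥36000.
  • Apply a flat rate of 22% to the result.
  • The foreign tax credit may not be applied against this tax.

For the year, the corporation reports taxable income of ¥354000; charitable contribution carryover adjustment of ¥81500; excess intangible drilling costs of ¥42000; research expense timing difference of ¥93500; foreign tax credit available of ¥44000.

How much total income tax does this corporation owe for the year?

Minimum tax:
  Adjusted income: ¥354000 + ¥81500 + ¥42000 + ¥93500 = ¥571000
  Less exemption ¥36000 → base ¥535000
  ¥535000 × 22% = ¥117700

General income tax:
  ¥354000 × 13% = ¥46020
  Less foreign tax credit ¥44000 → ¥2020

¥117700 > ¥2020, so the minimum tax is the binding amount.

¥117700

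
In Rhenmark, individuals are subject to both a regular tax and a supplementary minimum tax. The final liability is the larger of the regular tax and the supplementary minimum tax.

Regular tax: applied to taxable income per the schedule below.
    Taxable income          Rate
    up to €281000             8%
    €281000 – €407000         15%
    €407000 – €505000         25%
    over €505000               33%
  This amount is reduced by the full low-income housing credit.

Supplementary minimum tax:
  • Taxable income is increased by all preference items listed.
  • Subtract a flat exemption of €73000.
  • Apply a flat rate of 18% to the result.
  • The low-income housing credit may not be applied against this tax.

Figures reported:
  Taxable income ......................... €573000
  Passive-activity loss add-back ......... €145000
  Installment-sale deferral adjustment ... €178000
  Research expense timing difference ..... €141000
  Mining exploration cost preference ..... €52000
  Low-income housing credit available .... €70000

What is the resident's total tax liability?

Regular tax:
  €281000 × 8% = €22480
  €126000 × 15% = €18900
  €98000 × 25% = €24500
  €68000 × 33% = €22440
  → €88320
  Less low-income housing credit €70000 → €18320

Supplementary minimum tax:
  Adjusted income: €573000 + €145000 + €178000 + €141000 + €52000 = €1089000
  Less exemption €73000 → base €1016000
  €1016000 × 18% = €182880

€182880 > €18320, so the supplementary minimum tax is the binding amount.

€182880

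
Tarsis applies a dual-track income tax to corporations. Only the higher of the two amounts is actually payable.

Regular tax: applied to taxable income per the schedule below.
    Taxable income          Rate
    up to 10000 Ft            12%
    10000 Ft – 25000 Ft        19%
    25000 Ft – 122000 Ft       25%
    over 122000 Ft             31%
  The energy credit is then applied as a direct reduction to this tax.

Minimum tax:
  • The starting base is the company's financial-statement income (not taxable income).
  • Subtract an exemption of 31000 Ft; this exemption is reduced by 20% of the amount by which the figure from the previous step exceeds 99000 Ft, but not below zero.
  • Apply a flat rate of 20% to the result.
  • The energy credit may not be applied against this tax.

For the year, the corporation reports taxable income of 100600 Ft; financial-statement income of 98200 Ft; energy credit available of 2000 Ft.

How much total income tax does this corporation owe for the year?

Regular tax:
  10000 Ft × 12% = 1200 Ft
  15000 Ft × 19% = 2850 Ft
  75600 Ft × 25% = 18900 Ft
  → 22950 Ft
  Less energy credit 2000 Ft → 20950 Ft

Minimum tax:
  Base (financial-statement income): 98200 Ft
  Exemption: 98200 Ft ≤ 99000 Ft, so full 31000 Ft applies
  Base: 98200 Ft − 31000 Ft = 67200 Ft
  67200 Ft × 20% = 13440 Ft

20950 Ft > 13440 Ft, so the regular tax governs.

20950 Ft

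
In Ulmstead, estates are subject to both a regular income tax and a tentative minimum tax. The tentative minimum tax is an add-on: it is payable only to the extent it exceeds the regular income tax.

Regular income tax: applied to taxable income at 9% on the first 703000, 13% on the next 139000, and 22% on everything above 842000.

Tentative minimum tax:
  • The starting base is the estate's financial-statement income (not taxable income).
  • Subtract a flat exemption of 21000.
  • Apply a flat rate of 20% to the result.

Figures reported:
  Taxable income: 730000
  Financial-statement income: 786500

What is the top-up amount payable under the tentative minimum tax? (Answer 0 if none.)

Regular income tax:
  703000 × 9% = 63270
  27000 × 13% = 3510
  → 66780

Tentative minimum tax:
  Base (financial-statement income): 786500
  Less exemption 21000 → base 765500
  765500 × 20% = 153100

Excess of tentative minimum tax over regular income tax: 153100 − 66780 = 86320.

86320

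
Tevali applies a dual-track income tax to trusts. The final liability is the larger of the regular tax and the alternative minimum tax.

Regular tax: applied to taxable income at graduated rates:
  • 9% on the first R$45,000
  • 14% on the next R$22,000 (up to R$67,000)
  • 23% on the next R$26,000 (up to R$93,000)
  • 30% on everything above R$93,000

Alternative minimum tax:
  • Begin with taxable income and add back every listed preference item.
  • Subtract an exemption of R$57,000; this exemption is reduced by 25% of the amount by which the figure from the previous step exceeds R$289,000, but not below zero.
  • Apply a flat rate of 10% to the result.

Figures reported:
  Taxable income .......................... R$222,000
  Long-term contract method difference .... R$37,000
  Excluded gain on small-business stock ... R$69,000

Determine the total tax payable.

R$51,810

Regular tax:
  R$45,000 × 9% = R$4,050
  R$22,000 × 14% = R$3,080
  R$26,000 × 23% = R$5,980
  R$129,000 × 30% = R$38,700
  → R$51,810

Alternative minimum tax:
  Adjusted income: R$222,000 + R$37,000 + R$69,000 = R$328,000
  Exemption: R$57,000 − 25% × (R$328,000 − R$289,000) = R$57,000 − R$9,750 = R$47,250
  Base: R$328,000 − R$47,250 = R$280,750
  R$280,750 × 10% = R$28,075

R$51,810 > R$28,075, so the regular tax governs.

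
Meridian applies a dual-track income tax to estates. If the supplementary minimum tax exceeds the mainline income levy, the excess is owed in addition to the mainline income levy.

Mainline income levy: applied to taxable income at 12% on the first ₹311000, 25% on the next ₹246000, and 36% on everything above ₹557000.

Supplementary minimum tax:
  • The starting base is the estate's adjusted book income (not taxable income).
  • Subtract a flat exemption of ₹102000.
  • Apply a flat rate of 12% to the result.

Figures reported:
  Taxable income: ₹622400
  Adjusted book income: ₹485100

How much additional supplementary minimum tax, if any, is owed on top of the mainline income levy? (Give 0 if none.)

Mainline income levy:
  ₹311000 × 12% = ₹37320
  ₹246000 × 25% = ₹61500
  ₹65400 × 36% = ₹23544
  → ₹122364

Supplementary minimum tax:
  Base (adjusted book income): ₹485100
  Less exemption ₹102000 → base ₹383100
  ₹383100 × 12% = ₹45972

₹45972 ≤ ₹122364, so no add-on is due.

₹0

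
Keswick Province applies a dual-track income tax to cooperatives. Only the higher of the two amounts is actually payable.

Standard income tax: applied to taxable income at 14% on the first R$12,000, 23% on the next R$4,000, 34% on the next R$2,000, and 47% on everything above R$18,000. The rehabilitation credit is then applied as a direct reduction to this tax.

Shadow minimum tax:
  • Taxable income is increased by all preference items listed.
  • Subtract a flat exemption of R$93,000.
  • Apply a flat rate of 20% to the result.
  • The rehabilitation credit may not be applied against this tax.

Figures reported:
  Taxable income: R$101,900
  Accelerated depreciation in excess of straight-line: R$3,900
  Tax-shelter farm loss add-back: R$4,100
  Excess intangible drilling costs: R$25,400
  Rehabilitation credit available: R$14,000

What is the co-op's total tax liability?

Standard income tax:
  R$12,000 × 14% = R$1,680
  R$4,000 × 23% = R$920
  R$2,000 × 34% = R$680
  R$83,900 × 47% = R$39,433
  → R$42,713
  Less rehabilitation credit R$14,000 → R$28,713

Shadow minimum tax:
  Adjusted income: R$101,900 + R$3,900 + R$4,100 + R$25,400 = R$135,300
  Less exemption R$93,000 → base R$42,300
  R$42,300 × 20% = R$8,460

R$28,713 > R$8,460, so the standard income tax governs.

R$28,713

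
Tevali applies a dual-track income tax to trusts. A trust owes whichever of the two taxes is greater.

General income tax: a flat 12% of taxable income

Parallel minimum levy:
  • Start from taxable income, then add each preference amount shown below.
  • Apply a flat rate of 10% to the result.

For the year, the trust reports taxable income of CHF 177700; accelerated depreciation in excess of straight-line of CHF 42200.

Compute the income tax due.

CHF 21990

General income tax:
  CHF 177700 × 12% = CHF 21324

Parallel minimum levy:
  Adjusted income: CHF 177700 + CHF 42200 = CHF 219900
  CHF 219900 × 10% = CHF 21990

CHF 21990 > CHF 21324, so the parallel minimum levy is the binding amount.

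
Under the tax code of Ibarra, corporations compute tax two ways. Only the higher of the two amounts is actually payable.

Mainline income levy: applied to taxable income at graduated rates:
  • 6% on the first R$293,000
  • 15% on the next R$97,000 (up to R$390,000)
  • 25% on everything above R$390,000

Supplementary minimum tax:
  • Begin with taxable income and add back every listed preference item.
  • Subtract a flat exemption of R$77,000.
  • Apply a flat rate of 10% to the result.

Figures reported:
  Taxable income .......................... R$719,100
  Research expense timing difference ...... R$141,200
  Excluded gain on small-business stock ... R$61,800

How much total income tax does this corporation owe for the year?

R$114,405

Mainline income levy:
  R$293,000 × 6% = R$17,580
  R$97,000 × 15% = R$14,550
  R$329,100 × 25% = R$82,275
  → R$114,405

Supplementary minimum tax:
  Adjusted income: R$719,100 + R$141,200 + R$61,800 = R$922,100
  Less exemption R$77,000 → base R$845,100
  R$845,100 × 10% = R$84,510

R$114,405 > R$84,510, so the mainline income levy governs.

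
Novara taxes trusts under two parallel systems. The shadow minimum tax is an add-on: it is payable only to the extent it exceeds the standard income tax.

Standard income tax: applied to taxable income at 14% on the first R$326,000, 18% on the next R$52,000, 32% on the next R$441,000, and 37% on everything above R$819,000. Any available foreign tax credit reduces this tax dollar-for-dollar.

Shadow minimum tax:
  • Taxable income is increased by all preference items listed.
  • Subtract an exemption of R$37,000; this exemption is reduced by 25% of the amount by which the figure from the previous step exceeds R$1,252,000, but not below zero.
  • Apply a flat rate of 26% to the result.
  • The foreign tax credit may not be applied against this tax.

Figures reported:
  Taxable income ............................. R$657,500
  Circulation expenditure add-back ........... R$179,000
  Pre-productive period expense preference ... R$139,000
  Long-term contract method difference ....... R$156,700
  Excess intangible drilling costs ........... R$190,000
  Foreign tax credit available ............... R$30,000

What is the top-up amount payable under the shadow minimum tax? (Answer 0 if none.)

Standard income tax:
  R$326,000 × 14% = R$45,640
  R$52,000 × 18% = R$9,360
  R$279,500 × 32% = R$89,440
  → R$144,440
  Less foreign tax credit R$30,000 → R$114,440

Shadow minimum tax:
  Adjusted income: R$657,500 + R$179,000 + R$139,000 + R$156,700 + R$190,000 = R$1,322,200
  Exemption: R$37,000 − 25% × (R$1,322,200 − R$1,252,000) = R$37,000 − R$17,550 = R$19,450
  Base: R$1,322,200 − R$19,450 = R$1,302,750
  R$1,302,750 × 26% = R$338,715

Excess of shadow minimum tax over standard income tax: R$338,715 − R$114,440 = R$224,275.

R$224,275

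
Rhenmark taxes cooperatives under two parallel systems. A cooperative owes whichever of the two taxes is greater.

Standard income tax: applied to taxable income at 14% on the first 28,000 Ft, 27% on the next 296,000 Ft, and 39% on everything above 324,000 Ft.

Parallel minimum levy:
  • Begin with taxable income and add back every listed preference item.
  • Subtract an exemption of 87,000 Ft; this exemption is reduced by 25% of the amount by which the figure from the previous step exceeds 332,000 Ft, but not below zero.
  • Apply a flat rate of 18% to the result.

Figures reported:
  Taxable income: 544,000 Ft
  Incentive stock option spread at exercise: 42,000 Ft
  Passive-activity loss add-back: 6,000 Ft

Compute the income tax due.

Parallel minimum levy:
  Adjusted income: 544,000 Ft + 42,000 Ft + 6,000 Ft = 592,000 Ft
  Exemption: 87,000 Ft − 25% × (592,000 Ft − 332,000 Ft) = 87,000 Ft − 65,000 Ft = 22,000 Ft
  Base: 592,000 Ft − 22,000 Ft = 570,000 Ft
  570,000 Ft × 18% = 102,600 Ft

Standard income tax:
  28,000 Ft × 14% = 3,920 Ft
  296,000 Ft × 27% = 79,920 Ft
  220,000 Ft × 39% = 85,800 Ft
  → 169,640 Ft

169,640 Ft > 102,600 Ft, so the standard income tax governs.

169,640 Ft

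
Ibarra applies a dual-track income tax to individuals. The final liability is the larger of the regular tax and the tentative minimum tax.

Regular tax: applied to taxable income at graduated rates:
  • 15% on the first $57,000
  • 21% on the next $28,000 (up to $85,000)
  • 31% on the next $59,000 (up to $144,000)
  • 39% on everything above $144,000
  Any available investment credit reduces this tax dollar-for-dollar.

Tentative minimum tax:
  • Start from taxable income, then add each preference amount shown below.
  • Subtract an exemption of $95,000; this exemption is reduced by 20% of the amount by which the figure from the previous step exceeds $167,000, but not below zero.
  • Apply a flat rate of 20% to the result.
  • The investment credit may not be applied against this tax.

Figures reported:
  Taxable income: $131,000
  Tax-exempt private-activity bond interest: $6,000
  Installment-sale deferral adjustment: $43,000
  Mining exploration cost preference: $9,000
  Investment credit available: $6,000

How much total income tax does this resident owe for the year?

$22,690

Tentative minimum tax:
  Adjusted income: $131,000 + $6,000 + $43,000 + $9,000 = $189,000
  Exemption: $95,000 − 20% × ($189,000 − $167,000) = $95,000 − $4,400 = $90,600
  Base: $189,000 − $90,600 = $98,400
  $98,400 × 20% = $19,680

Regular tax:
  $57,000 × 15% = $8,550
  $28,000 × 21% = $5,880
  $46,000 × 31% = $14,260
  → $28,690
  Less investment credit $6,000 → $22,690

$22,690 > $19,680, so the regular tax governs.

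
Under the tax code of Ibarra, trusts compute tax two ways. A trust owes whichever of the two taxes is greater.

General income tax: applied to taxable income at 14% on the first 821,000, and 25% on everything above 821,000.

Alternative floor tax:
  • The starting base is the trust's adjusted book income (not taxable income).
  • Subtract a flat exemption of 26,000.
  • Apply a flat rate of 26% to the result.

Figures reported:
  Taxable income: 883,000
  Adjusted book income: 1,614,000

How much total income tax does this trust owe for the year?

General income tax:
  821,000 × 14% = 114,940
  62,000 × 25% = 15,500
  → 130,440

Alternative floor tax:
  Base (adjusted book income): 1,614,000
  Less exemption 26,000 → base 1,588,000
  1,588,000 × 26% = 412,880

412,880 > 130,440, so the alternative floor tax is the binding amount.

412,880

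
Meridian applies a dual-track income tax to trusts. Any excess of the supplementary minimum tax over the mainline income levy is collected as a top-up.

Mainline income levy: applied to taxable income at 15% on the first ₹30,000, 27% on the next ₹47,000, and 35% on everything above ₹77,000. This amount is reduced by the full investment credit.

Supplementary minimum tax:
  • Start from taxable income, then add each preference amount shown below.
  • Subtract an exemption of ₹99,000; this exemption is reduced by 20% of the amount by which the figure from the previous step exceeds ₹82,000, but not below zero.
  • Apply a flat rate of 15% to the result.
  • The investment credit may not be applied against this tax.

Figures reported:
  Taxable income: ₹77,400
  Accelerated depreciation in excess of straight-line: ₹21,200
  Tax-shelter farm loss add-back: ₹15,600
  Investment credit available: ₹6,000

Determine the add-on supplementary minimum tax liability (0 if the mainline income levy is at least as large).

Supplementary minimum tax:
  Adjusted income: ₹77,400 + ₹21,200 + ₹15,600 = ₹114,200
  Exemption: ₹99,000 − 20% × (₹114,200 − ₹82,000) = ₹99,000 − ₹6,440 = ₹92,560
  Base: ₹114,200 − ₹92,560 = ₹21,640
  ₹21,640 × 15% = ₹3,246

Mainline income levy:
  ₹30,000 × 15% = ₹4,500
  ₹47,000 × 27% = ₹12,690
  ₹400 × 35% = ₹140
  → ₹17,330
  Less investment credit ₹6,000 → ₹11,330

₹3,246 ≤ ₹11,330, so no add-on is due.

₹0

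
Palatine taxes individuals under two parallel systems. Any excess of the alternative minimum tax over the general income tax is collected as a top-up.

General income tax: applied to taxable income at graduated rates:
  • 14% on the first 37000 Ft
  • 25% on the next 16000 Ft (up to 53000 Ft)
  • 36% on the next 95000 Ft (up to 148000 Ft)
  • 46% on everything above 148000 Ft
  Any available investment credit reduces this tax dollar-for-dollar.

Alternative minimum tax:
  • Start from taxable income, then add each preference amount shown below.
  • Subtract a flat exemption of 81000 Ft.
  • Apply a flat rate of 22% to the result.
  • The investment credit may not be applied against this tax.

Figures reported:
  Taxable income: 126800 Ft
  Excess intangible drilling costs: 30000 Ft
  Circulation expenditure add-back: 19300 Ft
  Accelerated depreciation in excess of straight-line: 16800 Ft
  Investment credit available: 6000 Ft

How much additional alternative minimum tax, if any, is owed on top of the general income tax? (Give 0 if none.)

0 Ft

Alternative minimum tax:
  Adjusted income: 126800 Ft + 30000 Ft + 19300 Ft + 16800 Ft = 192900 Ft
  Less exemption 81000 Ft → base 111900 Ft
  111900 Ft × 22% = 24618 Ft

General income tax:
  37000 Ft × 14% = 5180 Ft
  16000 Ft × 25% = 4000 Ft
  73800 Ft × 36% = 26568 Ft
  → 35748 Ft
  Less investment credit 6000 Ft → 29748 Ft

24618 Ft ≤ 29748 Ft, so no add-on is due.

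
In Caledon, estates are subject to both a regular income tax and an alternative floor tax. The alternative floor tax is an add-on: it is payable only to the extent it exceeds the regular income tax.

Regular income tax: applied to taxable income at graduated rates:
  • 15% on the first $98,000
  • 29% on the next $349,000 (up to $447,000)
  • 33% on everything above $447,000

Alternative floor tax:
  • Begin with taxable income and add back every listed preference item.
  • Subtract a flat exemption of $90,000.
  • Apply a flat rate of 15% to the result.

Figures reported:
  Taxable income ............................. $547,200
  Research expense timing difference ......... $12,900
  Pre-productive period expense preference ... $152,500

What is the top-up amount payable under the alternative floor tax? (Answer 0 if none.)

Alternative floor tax:
  Adjusted income: $547,200 + $12,900 + $152,500 = $712,600
  Less exemption $90,000 → base $622,600
  $622,600 × 15% = $93,390

Regular income tax:
  $98,000 × 15% = $14,700
  $349,000 × 29% = $101,210
  $100,200 × 33% = $33,066
  → $148,976

$93,390 ≤ $148,976, so no add-on is due.

$0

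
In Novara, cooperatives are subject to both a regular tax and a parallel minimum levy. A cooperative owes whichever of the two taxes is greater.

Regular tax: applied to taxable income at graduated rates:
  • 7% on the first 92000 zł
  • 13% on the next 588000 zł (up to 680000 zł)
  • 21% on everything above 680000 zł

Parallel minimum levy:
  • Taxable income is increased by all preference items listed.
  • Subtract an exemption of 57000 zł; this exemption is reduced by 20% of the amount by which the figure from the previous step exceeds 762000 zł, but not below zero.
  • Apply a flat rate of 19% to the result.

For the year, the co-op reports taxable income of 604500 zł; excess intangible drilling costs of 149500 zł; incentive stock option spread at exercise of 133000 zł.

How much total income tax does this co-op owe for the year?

Regular tax:
  92000 zł × 7% = 6440 zł
  512500 zł × 13% = 66625 zł
  → 73065 zł

Parallel minimum levy:
  Adjusted income: 604500 zł + 149500 zł + 133000 zł = 887000 zł
  Exemption: 57000 zł − 20% × (887000 zł − 762000 zł) = 57000 zł − 25000 zł = 32000 zł
  Base: 887000 zł − 32000 zł = 855000 zł
  855000 zł × 19% = 162450 zł

162450 zł > 73065 zł, so the parallel minimum levy is the binding amount.

162450 zł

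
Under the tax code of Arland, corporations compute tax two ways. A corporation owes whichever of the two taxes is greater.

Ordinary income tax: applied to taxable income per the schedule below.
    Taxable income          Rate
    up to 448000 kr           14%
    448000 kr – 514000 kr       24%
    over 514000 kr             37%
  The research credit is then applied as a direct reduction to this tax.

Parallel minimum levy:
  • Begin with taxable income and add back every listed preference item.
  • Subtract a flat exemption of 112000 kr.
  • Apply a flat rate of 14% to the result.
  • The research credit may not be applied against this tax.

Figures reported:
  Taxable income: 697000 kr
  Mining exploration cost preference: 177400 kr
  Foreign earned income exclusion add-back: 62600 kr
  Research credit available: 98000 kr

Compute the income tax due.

Ordinary income tax:
  448000 kr × 14% = 62720 kr
  66000 kr × 24% = 15840 kr
  183000 kr × 37% = 67710 kr
  → 146270 kr
  Less research credit 98000 kr → 48270 kr

Parallel minimum levy:
  Adjusted income: 697000 kr + 177400 kr + 62600 kr = 937000 kr
  Less exemption 112000 kr → base 825000 kr
  825000 kr × 14% = 115500 kr

115500 kr > 48270 kr, so the parallel minimum levy is the binding amount.

115500 kr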